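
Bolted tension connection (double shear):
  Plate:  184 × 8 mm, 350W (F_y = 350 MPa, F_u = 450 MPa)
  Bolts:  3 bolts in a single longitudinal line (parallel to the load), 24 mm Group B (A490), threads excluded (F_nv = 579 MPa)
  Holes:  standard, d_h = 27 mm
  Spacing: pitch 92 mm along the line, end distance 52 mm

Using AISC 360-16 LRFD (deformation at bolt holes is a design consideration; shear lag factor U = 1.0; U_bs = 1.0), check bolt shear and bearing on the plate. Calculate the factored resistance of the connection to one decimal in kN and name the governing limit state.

Bolt shear: A_b = π(24)²/4 = 452.39 mm². φR_n = 0.75 × 579 × 452.39 × 3 × 2 = 1178.7 kN.
Bearing (8 mm plate, F_u = 450 MPa): end bolts L_c = 52 − 27/2 = 38.5, R_n = min(1.2×38.5×8×450, 2.4×24×8×450) = 166.32 kN/bolt; interior L_c = 92 − 27 = 65, R_n = 207.36 kN/bolt. φR_n = 0.75 × (1×166.32 + 2×207.36) = 435.8 kN.
Governing: min(1178.7, 435.8) = 435.8 kN → bearing.

435.8 kN (bearing governs)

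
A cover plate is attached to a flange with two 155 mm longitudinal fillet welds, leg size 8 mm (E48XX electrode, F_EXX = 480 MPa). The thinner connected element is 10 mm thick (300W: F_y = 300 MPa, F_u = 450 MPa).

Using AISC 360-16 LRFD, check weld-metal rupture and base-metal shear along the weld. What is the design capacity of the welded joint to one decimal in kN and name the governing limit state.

Weld metal: throat = 0.707×8 = 5.656 mm, L = 2×155 = 310 mm. φR_n = 0.75 × 0.6 × 480 × 5.656 × 310 = 378.7 kN.
Base metal shear (10 mm plate): yield φR_n = 1.0×0.6×300×10×310 = 558.0 kN; rupture φR_n = 0.75×0.6×450×10×310 = 627.8 kN; take 558.0 kN (yield).
Governing: min(378.7, 558.0) = 378.7 kN → weld metal.

378.7 kN (weld metal governs)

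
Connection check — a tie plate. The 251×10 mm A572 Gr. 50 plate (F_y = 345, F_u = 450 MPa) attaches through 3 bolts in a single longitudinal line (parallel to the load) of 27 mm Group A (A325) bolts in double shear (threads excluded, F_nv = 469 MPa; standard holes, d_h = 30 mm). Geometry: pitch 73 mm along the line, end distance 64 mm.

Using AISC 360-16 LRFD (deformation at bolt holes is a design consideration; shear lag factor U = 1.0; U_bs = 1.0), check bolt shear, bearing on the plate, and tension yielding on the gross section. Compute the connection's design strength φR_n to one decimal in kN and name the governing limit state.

Bolt shear: A_b = π(27)²/4 = 572.56 mm². φR_n = 0.75 × 469 × 572.56 × 3 × 2 = 1208.4 kN.
Bearing (10 mm plate, F_u = 450 MPa): end bolts L_c = 64 − 30/2 = 49, R_n = min(1.2×49×10×450, 2.4×27×10×450) = 264.6 kN/bolt; interior L_c = 73 − 30 = 43, R_n = 232.2 kN/bolt. φR_n = 0.75 × (1×264.6 + 2×232.2) = 546.8 kN.
Tension yield (gross): A_g = 251×10 = 2510 mm². φR_n = 0.90 × 345 × 2510 = 779.4 kN.
Governing: min(1208.4, 546.8, 779.4) = 546.8 kN → bearing.

546.8 kN (bearing governs)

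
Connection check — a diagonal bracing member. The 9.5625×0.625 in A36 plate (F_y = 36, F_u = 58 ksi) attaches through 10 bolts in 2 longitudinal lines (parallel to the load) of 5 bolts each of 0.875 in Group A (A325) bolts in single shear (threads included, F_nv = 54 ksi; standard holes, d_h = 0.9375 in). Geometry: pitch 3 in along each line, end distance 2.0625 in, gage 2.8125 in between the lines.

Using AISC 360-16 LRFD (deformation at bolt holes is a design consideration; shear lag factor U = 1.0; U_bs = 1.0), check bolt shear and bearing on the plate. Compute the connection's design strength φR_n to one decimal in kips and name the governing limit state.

243.5 kips (bolt shear governs)

Bolt shear: A_b = π(0.875)²/4 = 0.60132 in². φR_n = 0.75 × 54 × 0.60132 × 10 × 1 = 243.5 kips.
Bearing (0.625 in plate, F_u = 58 ksi): end bolts L_c = 2.0625 − 0.9375/2 = 1.59375, R_n = min(1.2×1.59375×0.625×58, 2.4×0.875×0.625×58) = 69.328 kips/bolt; interior L_c = 3 − 0.9375 = 2.0625, R_n = 76.125 kips/bolt. φR_n = 0.75 × (2×69.328 + 8×76.125) = 560.7 kips.
Governing: min(243.5, 560.7) = 243.5 kips → bolt shear.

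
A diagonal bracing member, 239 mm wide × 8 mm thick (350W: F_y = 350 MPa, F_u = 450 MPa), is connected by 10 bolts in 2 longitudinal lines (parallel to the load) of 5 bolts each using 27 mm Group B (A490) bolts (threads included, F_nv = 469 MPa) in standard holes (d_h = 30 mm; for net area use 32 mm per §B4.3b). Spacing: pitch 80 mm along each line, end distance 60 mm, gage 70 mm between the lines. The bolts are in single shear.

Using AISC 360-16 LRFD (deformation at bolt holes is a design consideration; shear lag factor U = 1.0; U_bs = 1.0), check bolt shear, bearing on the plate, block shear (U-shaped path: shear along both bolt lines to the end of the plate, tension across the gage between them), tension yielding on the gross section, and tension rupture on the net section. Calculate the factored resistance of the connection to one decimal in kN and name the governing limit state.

472.5 kN (net-section rupture governs)

Bolt shear: A_b = π(27)²/4 = 572.56 mm². φR_n = 0.75 × 469 × 572.56 × 10 × 1 = 2014.0 kN.
Bearing (8 mm plate, F_u = 450 MPa): end bolts L_c = 60 − 30/2 = 45, R_n = min(1.2×45×8×450, 2.4×27×8×450) = 194.4 kN/bolt; interior L_c = 80 − 30 = 50, R_n = 216 kN/bolt. φR_n = 0.75 × (2×194.4 + 8×216) = 1587.6 kN.
Block shear: shear path 2×[60+4×80] = 2×380 mm, A_gv = 6080, A_nv = 2×(380 − 4.5×32)×8 = 3776 mm²; tension across gage: (70 − 1×32)×8 = 304 mm². R_n = min(0.6×450×3776, 0.6×350×6080) + 1.0×450×304 = min(1019.5, 1276.8) + 136.8 = 1156.3 kN. φR_n = 0.75 × 1156.3 = 867.2 kN.
Tension yield (gross): A_g = 239×8 = 1912 mm². φR_n = 0.90 × 350 × 1912 = 602.3 kN.
Tension rupture (net): A_n = (239 − 2×32)×8 = 1400 mm² (U = 1.0, A_e = A_n). φR_n = 0.75 × 450 × 1400 = 472.5 kN.
Governing: min(2014.0, 1587.6, 867.2, 602.3, 472.5) = 472.5 kN → net-section rupture.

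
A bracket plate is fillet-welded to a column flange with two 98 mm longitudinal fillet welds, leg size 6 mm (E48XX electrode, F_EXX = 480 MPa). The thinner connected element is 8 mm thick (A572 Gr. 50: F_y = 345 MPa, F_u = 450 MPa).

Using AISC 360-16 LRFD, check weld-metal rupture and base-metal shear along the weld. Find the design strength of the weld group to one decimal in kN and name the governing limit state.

179.6 kN (weld metal governs)

Weld metal: throat = 0.707×6 = 4.242 mm, L = 2×98 = 196 mm. φR_n = 0.75 × 0.6 × 480 × 4.242 × 196 = 179.6 kN.
Base metal shear (8 mm plate): yield φR_n = 1.0×0.6×345×8×196 = 324.6 kN; rupture φR_n = 0.75×0.6×450×8×196 = 317.5 kN; take 317.5 kN (rupture).
Governing: min(179.6, 317.5) = 179.6 kN → weld metal.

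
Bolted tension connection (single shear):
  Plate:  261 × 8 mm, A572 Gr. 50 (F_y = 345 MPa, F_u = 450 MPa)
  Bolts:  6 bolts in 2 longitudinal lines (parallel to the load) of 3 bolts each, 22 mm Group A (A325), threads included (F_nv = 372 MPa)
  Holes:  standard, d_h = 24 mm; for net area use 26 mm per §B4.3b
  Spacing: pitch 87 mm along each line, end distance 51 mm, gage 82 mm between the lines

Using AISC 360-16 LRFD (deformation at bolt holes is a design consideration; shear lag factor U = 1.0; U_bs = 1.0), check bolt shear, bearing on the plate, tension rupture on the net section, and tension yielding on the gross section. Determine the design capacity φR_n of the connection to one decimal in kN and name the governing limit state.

Bolt shear: A_b = π(22)²/4 = 380.13 mm². φR_n = 0.75 × 372 × 380.13 × 6 × 1 = 636.3 kN.
Bearing (8 mm plate, F_u = 450 MPa): end bolts L_c = 51 − 24/2 = 39, R_n = min(1.2×39×8×450, 2.4×22×8×450) = 168.48 kN/bolt; interior L_c = 87 − 24 = 63, R_n = 190.08 kN/bolt. φR_n = 0.75 × (2×168.48 + 4×190.08) = 823.0 kN.
Tension rupture (net): A_n = (261 − 2×26)×8 = 1672 mm² (U = 1.0, A_e = A_n). φR_n = 0.75 × 450 × 1672 = 564.3 kN.
Tension yield (gross): A_g = 261×8 = 2088 mm². φR_n = 0.90 × 345 × 2088 = 648.3 kN.
Governing: min(636.3, 823.0, 564.3, 648.3) = 564.3 kN → net-section rupture.

564.3 kN (net-section rupture governs)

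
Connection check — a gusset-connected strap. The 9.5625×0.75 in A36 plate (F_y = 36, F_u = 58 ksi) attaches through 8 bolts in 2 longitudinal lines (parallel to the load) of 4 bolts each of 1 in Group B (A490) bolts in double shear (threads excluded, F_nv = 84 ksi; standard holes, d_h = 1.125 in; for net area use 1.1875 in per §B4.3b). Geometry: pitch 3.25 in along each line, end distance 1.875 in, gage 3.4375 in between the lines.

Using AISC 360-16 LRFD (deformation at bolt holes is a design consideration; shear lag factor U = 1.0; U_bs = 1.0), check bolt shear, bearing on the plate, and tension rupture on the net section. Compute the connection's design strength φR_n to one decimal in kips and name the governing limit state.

Bolt shear: A_b = π(1)²/4 = 0.7854 in². φR_n = 0.75 × 84 × 0.7854 × 8 × 2 = 791.7 kips.
Bearing (0.75 in plate, F_u = 58 ksi): end bolts L_c = 1.875 − 1.125/2 = 1.3125, R_n = min(1.2×1.3125×0.75×58, 2.4×1×0.75×58) = 68.513 kips/bolt; interior L_c = 3.25 − 1.125 = 2.125, R_n = 104.4 kips/bolt. φR_n = 0.75 × (2×68.513 + 6×104.4) = 572.6 kips.
Tension rupture (net): A_n = (9.5625 − 2×1.1875)×0.75 = 5.3906 in² (U = 1.0, A_e = A_n). φR_n = 0.75 × 58 × 5.3906 = 234.5 kips.
Governing: min(791.7, 572.6, 234.5) = 234.5 kips → net-section rupture.

234.5 kips (net-section rupture governs)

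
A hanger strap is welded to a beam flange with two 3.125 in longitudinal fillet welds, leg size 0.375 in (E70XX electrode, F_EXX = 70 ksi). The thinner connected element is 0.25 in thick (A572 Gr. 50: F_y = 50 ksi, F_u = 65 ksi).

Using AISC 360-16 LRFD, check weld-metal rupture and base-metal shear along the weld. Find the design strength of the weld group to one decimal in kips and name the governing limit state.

45.7 kips (base-metal shear governs)

Weld metal: throat = 0.707×0.375 = 0.26513 in, L = 2×3.125 = 6.25 in. φR_n = 0.75 × 0.6 × 70 × 0.26513 × 6.25 = 52.2 kips.
Base metal shear (0.25 in plate): yield φR_n = 1.0×0.6×50×0.25×6.25 = 46.9 kips; rupture φR_n = 0.75×0.6×65×0.25×6.25 = 45.7 kips; take 45.7 kips (rupture).
Governing: min(52.2, 45.7) = 45.7 kips → base-metal shear.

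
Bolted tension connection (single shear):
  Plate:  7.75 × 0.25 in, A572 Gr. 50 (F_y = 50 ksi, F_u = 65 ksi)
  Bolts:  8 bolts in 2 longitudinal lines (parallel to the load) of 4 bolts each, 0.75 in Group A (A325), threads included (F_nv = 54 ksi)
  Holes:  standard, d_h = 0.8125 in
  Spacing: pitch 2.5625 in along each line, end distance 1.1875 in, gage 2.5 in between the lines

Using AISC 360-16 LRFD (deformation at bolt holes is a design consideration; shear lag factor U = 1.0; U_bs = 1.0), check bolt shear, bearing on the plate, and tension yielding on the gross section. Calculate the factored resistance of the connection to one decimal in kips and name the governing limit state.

87.2 kips (gross-section yield governs)

Bolt shear: A_b = π(0.75)²/4 = 0.44179 in². φR_n = 0.75 × 54 × 0.44179 × 8 × 1 = 143.1 kips.
Bearing (0.25 in plate, F_u = 65 ksi): end bolts L_c = 1.1875 − 0.8125/2 = 0.78125, R_n = min(1.2×0.78125×0.25×65, 2.4×0.75×0.25×65) = 15.234 kips/bolt; interior L_c = 2.5625 − 0.8125 = 1.75, R_n = 29.25 kips/bolt. φR_n = 0.75 × (2×15.234 + 6×29.25) = 154.5 kips.
Tension yield (gross): A_g = 7.75×0.25 = 1.9375 in². φR_n = 0.90 × 50 × 1.9375 = 87.2 kips.
Governing: min(143.1, 154.5, 87.2) = 87.2 kips → gross-section yield.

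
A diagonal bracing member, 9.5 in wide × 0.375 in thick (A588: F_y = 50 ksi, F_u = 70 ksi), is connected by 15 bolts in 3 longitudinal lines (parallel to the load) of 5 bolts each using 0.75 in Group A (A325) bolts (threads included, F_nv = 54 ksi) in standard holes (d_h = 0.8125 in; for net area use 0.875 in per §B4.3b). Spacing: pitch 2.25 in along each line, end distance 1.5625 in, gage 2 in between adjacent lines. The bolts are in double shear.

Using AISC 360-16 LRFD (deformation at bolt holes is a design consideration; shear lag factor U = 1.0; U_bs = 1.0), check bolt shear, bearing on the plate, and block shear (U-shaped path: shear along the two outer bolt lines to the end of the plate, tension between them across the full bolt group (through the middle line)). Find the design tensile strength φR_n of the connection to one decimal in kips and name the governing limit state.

Bolt shear: A_b = π(0.75)²/4 = 0.44179 in². φR_n = 0.75 × 54 × 0.44179 × 15 × 2 = 536.8 kips.
Bearing (0.375 in plate, F_u = 70 ksi): end bolts L_c = 1.5625 − 0.8125/2 = 1.15625, R_n = min(1.2×1.15625×0.375×70, 2.4×0.75×0.375×70) = 36.422 kips/bolt; interior L_c = 2.25 − 0.8125 = 1.4375, R_n = 45.281 kips/bolt. φR_n = 0.75 × (3×36.422 + 12×45.281) = 489.5 kips.
Block shear: shear path 2×[1.5625+4×2.25] = 2×10.5625 in, A_gv = 7.9219, A_nv = 2×(10.5625 − 4.5×0.875)×0.375 = 4.9688 in²; tension across gage: (4 − 2×0.875)×0.375 = 0.84375 in². R_n = min(0.6×70×4.9688, 0.6×50×7.9219) + 1.0×70×0.84375 = min(208.69, 237.66) + 59.063 = 267.75 kips. φR_n = 0.75 × 267.75 = 200.8 kips.
Governing: min(536.8, 489.5, 200.8) = 200.8 kips → block shear.

200.8 kips (block shear governs)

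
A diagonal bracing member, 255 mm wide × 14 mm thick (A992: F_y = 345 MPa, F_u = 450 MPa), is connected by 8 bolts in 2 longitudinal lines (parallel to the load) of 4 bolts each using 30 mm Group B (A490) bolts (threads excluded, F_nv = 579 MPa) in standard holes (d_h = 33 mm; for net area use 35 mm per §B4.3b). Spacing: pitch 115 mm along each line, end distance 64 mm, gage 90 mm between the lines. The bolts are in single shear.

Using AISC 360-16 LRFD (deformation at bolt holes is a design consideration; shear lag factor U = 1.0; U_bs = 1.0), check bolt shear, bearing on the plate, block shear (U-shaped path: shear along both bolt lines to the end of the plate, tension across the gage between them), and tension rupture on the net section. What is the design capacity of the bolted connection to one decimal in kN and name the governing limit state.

Bolt shear: A_b = π(30)²/4 = 706.86 mm². φR_n = 0.75 × 579 × 706.86 × 8 × 1 = 2455.6 kN.
Bearing (14 mm plate, F_u = 450 MPa): end bolts L_c = 64 − 33/2 = 47.5, R_n = min(1.2×47.5×14×450, 2.4×30×14×450) = 359.1 kN/bolt; interior L_c = 115 − 33 = 82, R_n = 453.6 kN/bolt. φR_n = 0.75 × (2×359.1 + 6×453.6) = 2579.9 kN.
Block shear: shear path 2×[64+3×115] = 2×409 mm, A_gv = 11452, A_nv = 2×(409 − 3.5×35)×14 = 8022 mm²; tension across gage: (90 − 1×35)×14 = 770 mm². R_n = min(0.6×450×8022, 0.6×345×11452) + 1.0×450×770 = min(2165.9, 2370.6) + 346.5 = 2512.4 kN. φR_n = 0.75 × 2512.4 = 1884.3 kN.
Tension rupture (net): A_n = (255 − 2×35)×14 = 2590 mm² (U = 1.0, A_e = A_n). φR_n = 0.75 × 450 × 2590 = 874.1 kN.
Governing: min(2455.6, 2579.9, 1884.3, 874.1) = 874.1 kN → net-section rupture.

874.1 kN (net-section rupture governs)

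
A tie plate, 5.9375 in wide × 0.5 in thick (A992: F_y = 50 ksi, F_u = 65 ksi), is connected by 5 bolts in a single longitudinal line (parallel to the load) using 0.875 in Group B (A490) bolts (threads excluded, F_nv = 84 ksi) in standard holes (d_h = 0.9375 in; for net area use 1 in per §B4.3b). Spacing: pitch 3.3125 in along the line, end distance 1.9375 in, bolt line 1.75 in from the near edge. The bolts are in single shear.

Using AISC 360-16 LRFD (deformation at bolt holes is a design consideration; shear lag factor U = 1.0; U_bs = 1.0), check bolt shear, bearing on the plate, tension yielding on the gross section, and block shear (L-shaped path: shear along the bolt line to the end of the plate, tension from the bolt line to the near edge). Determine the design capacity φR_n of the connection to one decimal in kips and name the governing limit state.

Bolt shear: A_b = π(0.875)²/4 = 0.60132 in². φR_n = 0.75 × 84 × 0.60132 × 5 × 1 = 189.4 kips.
Bearing (0.5 in plate, F_u = 65 ksi): end bolts L_c = 1.9375 − 0.9375/2 = 1.46875, R_n = min(1.2×1.46875×0.5×65, 2.4×0.875×0.5×65) = 57.281 kips/bolt; interior L_c = 3.3125 − 0.9375 = 2.375, R_n = 68.25 kips/bolt. φR_n = 0.75 × (1×57.281 + 4×68.25) = 247.7 kips.
Tension yield (gross): A_g = 5.9375×0.5 = 2.9688 in². φR_n = 0.90 × 50 × 2.9688 = 133.6 kips.
Block shear: shear path 1×[1.9375+4×3.3125] = 1×15.1875 in, A_gv = 7.5938, A_nv = 1×(15.1875 − 4.5×1)×0.5 = 5.3438 in²; tension to near edge: (1.75 − 0.5×1)×0.5 = 0.625 in². R_n = min(0.6×65×5.3438, 0.6×50×7.5938) + 1.0×65×0.625 = min(208.41, 227.81) + 40.625 = 249.04 kips. φR_n = 0.75 × 249.04 = 186.8 kips.
Governing: min(189.4, 247.7, 133.6, 186.8) = 133.6 kips → gross-section yield.

133.6 kips (gross-section yield governs)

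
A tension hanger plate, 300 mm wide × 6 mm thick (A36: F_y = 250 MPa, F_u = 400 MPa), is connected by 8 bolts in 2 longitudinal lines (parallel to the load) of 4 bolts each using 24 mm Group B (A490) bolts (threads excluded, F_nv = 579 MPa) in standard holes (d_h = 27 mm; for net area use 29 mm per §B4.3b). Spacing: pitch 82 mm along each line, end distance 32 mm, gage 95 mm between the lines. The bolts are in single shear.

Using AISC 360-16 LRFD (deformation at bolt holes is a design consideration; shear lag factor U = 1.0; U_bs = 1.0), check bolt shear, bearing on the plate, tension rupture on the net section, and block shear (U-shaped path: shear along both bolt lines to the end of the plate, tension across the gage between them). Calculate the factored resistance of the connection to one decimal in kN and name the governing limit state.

Bolt shear: A_b = π(24)²/4 = 452.39 mm². φR_n = 0.75 × 579 × 452.39 × 8 × 1 = 1571.6 kN.
Bearing (6 mm plate, F_u = 400 MPa): end bolts L_c = 32 − 27/2 = 18.5, R_n = min(1.2×18.5×6×400, 2.4×24×6×400) = 53.28 kN/bolt; interior L_c = 82 − 27 = 55, R_n = 138.24 kN/bolt. φR_n = 0.75 × (2×53.28 + 6×138.24) = 702.0 kN.
Tension rupture (net): A_n = (300 − 2×29)×6 = 1452 mm² (U = 1.0, A_e = A_n). φR_n = 0.75 × 400 × 1452 = 435.6 kN.
Block shear: shear path 2×[32+3×82] = 2×278 mm, A_gv = 3336, A_nv = 2×(278 − 3.5×29)×6 = 2118 mm²; tension across gage: (95 − 1×29)×6 = 396 mm². R_n = min(0.6×400×2118, 0.6×250×3336) + 1.0×400×396 = min(508.32, 500.4) + 158.4 = 658.8 kN. φR_n = 0.75 × 658.8 = 494.1 kN.
Governing: min(1571.6, 702.0, 435.6, 494.1) = 435.6 kN → net-section rupture.

435.6 kN (net-section rupture governs)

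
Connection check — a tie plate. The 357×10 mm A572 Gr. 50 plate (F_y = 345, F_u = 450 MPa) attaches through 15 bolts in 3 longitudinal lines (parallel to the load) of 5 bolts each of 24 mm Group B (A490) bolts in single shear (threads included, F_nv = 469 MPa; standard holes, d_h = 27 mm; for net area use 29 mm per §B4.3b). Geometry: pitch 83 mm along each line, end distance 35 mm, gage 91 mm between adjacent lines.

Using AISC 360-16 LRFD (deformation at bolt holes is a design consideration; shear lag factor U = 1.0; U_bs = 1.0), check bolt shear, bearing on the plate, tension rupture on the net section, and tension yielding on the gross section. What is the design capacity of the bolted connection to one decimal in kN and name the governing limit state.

Bolt shear: A_b = π(24)²/4 = 452.39 mm². φR_n = 0.75 × 469 × 452.39 × 15 × 1 = 2386.9 kN.
Bearing (10 mm plate, F_u = 450 MPa): end bolts L_c = 35 − 27/2 = 21.5, R_n = min(1.2×21.5×10×450, 2.4×24×10×450) = 116.1 kN/bolt; interior L_c = 83 − 27 = 56, R_n = 259.2 kN/bolt. φR_n = 0.75 × (3×116.1 + 12×259.2) = 2594.0 kN.
Tension rupture (net): A_n = (357 − 3×29)×10 = 2700 mm² (U = 1.0, A_e = A_n). φR_n = 0.75 × 450 × 2700 = 911.3 kN.
Tension yield (gross): A_g = 357×10 = 3570 mm². φR_n = 0.90 × 345 × 3570 = 1108.5 kN.
Governing: min(2386.9, 2594.0, 911.3, 1108.5) = 911.3 kN → net-section rupture.

911.3 kN (net-section rupture governs)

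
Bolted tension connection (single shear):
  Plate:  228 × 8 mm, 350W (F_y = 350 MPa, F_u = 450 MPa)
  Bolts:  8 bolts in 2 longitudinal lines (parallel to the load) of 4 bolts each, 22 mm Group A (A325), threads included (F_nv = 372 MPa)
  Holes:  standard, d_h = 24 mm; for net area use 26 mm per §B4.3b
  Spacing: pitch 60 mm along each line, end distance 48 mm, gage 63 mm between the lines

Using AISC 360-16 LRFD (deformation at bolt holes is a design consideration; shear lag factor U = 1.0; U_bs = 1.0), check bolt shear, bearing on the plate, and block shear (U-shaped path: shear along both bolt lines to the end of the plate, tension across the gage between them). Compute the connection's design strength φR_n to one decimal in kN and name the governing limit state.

Bolt shear: A_b = π(22)²/4 = 380.13 mm². φR_n = 0.75 × 372 × 380.13 × 8 × 1 = 848.5 kN.
Bearing (8 mm plate, F_u = 450 MPa): end bolts L_c = 48 − 24/2 = 36, R_n = min(1.2×36×8×450, 2.4×22×8×450) = 155.52 kN/bolt; interior L_c = 60 − 24 = 36, R_n = 155.52 kN/bolt. φR_n = 0.75 × (2×155.52 + 6×155.52) = 933.1 kN.
Block shear: shear path 2×[48+3×60] = 2×228 mm, A_gv = 3648, A_nv = 2×(228 − 3.5×26)×8 = 2192 mm²; tension across gage: (63 − 1×26)×8 = 296 mm². R_n = min(0.6×450×2192, 0.6×350×3648) + 1.0×450×296 = min(591.84, 766.08) + 133.2 = 725.04 kN. φR_n = 0.75 × 725.04 = 543.8 kN.
Governing: min(848.5, 933.1, 543.8) = 543.8 kN → block shear.

543.8 kN (block shear governs)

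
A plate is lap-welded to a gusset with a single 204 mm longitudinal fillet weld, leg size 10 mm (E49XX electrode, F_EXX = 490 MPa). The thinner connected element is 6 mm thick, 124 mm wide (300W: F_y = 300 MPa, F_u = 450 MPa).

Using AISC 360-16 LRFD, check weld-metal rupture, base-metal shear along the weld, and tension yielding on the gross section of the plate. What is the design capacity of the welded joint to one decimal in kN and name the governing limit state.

200.9 kN (gross-section yield governs)

Weld metal: throat = 0.707×10 = 7.07 mm, L = 204 mm. φR_n = 0.75 × 0.6 × 490 × 7.07 × 204 = 318.0 kN.
Base metal shear (6 mm plate): yield φR_n = 1.0×0.6×300×6×204 = 220.3 kN; rupture φR_n = 0.75×0.6×450×6×204 = 247.9 kN; take 220.3 kN (yield).
Tension yield (gross): A_g = 124×6 = 744 mm². φR_n = 0.90 × 300 × 744 = 200.9 kN.
Governing: min(318.0, 220.3, 200.9) = 200.9 kN → gross-section yield.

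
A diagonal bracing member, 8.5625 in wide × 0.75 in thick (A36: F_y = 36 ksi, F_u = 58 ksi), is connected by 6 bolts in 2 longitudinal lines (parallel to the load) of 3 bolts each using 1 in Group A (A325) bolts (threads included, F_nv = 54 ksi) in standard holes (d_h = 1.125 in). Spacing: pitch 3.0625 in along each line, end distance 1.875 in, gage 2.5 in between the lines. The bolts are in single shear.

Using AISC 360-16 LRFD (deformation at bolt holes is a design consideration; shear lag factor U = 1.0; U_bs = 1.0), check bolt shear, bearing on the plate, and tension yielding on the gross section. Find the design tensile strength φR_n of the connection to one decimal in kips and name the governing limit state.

Bolt shear: A_b = π(1)²/4 = 0.7854 in². φR_n = 0.75 × 54 × 0.7854 × 6 × 1 = 190.9 kips.
Bearing (0.75 in plate, F_u = 58 ksi): end bolts L_c = 1.875 − 1.125/2 = 1.3125, R_n = min(1.2×1.3125×0.75×58, 2.4×1×0.75×58) = 68.513 kips/bolt; interior L_c = 3.0625 − 1.125 = 1.9375, R_n = 101.14 kips/bolt. φR_n = 0.75 × (2×68.513 + 4×101.14) = 406.2 kips.
Tension yield (gross): A_g = 8.5625×0.75 = 6.4219 in². φR_n = 0.90 × 36 × 6.4219 = 208.1 kips.
Governing: min(190.9, 406.2, 208.1) = 190.9 kips → bolt shear.

190.9 kips (bolt shear governs)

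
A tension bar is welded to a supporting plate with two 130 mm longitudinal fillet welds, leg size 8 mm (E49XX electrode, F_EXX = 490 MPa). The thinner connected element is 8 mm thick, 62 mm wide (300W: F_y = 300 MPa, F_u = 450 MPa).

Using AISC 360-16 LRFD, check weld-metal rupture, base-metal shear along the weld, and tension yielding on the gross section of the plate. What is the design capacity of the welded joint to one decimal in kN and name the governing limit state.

133.9 kN (gross-section yield governs)

Weld metal: throat = 0.707×8 = 5.656 mm, L = 2×130 = 260 mm. φR_n = 0.75 × 0.6 × 490 × 5.656 × 260 = 324.3 kN.
Base metal shear (8 mm plate): yield φR_n = 1.0×0.6×300×8×260 = 374.4 kN; rupture φR_n = 0.75×0.6×450×8×260 = 421.2 kN; take 374.4 kN (yield).
Tension yield (gross): A_g = 62×8 = 496 mm². φR_n = 0.90 × 300 × 496 = 133.9 kN.
Governing: min(324.3, 374.4, 133.9) = 133.9 kN → gross-section yield.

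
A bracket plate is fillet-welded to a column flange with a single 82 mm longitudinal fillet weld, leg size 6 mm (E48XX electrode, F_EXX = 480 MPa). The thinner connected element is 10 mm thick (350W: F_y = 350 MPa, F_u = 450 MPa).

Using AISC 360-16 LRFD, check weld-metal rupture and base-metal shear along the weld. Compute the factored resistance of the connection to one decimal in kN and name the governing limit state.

Weld metal: throat = 0.707×6 = 4.242 mm, L = 82 mm. φR_n = 0.75 × 0.6 × 480 × 4.242 × 82 = 75.1 kN.
Base metal shear (10 mm plate): yield φR_n = 1.0×0.6×350×10×82 = 172.2 kN; rupture φR_n = 0.75×0.6×450×10×82 = 166.1 kN; take 166.1 kN (rupture).
Governing: min(75.1, 166.1) = 75.1 kN → weld metal.

75.1 kN (weld metal governs)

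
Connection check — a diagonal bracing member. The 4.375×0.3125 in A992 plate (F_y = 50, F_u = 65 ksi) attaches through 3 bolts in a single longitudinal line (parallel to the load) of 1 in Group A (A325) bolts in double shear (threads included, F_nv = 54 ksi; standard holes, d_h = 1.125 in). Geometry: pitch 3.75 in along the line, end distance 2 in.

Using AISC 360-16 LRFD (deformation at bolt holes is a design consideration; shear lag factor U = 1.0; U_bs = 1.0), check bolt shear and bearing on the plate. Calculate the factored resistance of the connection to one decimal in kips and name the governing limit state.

Bolt shear: A_b = π(1)²/4 = 0.7854 in². φR_n = 0.75 × 54 × 0.7854 × 3 × 2 = 190.9 kips.
Bearing (0.3125 in plate, F_u = 65 ksi): end bolts L_c = 2 − 1.125/2 = 1.4375, R_n = min(1.2×1.4375×0.3125×65, 2.4×1×0.3125×65) = 35.039 kips/bolt; interior L_c = 3.75 − 1.125 = 2.625, R_n = 48.75 kips/bolt. φR_n = 0.75 × (1×35.039 + 2×48.75) = 99.4 kips.
Governing: min(190.9, 99.4) = 99.4 kips → bearing.

99.4 kips (bearing governs)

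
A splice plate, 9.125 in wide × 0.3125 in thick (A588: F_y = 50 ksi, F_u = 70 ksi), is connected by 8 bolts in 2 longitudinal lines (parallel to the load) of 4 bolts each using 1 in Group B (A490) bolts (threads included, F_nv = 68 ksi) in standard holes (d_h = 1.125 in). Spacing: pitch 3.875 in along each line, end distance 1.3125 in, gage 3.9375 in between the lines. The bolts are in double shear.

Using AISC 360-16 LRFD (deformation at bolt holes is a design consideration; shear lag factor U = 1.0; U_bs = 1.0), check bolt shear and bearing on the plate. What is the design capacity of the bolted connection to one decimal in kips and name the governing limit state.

265.8 kips (bearing governs)

Bolt shear: A_b = π(1)²/4 = 0.7854 in². φR_n = 0.75 × 68 × 0.7854 × 8 × 2 = 640.9 kips.
Bearing (0.3125 in plate, F_u = 70 ksi): end bolts L_c = 1.3125 − 1.125/2 = 0.75, R_n = min(1.2×0.75×0.3125×70, 2.4×1×0.3125×70) = 19.688 kips/bolt; interior L_c = 3.875 − 1.125 = 2.75, R_n = 52.5 kips/bolt. φR_n = 0.75 × (2×19.688 + 6×52.5) = 265.8 kips.
Governing: min(640.9, 265.8) = 265.8 kips → bearing.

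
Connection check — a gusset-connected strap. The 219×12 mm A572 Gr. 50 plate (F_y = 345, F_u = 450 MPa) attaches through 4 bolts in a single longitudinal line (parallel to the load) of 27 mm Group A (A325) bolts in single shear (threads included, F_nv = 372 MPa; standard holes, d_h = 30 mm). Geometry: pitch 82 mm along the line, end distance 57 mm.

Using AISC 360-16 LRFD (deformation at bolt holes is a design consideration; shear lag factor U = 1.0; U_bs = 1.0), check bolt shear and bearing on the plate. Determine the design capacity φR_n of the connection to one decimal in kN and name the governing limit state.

Bolt shear: A_b = π(27)²/4 = 572.56 mm². φR_n = 0.75 × 372 × 572.56 × 4 × 1 = 639.0 kN.
Bearing (12 mm plate, F_u = 450 MPa): end bolts L_c = 57 − 30/2 = 42, R_n = min(1.2×42×12×450, 2.4×27×12×450) = 272.16 kN/bolt; interior L_c = 82 − 30 = 52, R_n = 336.96 kN/bolt. φR_n = 0.75 × (1×272.16 + 3×336.96) = 962.3 kN.
Governing: min(639.0, 962.3) = 639.0 kN → bolt shear.

639.0 kN (bolt shear governs)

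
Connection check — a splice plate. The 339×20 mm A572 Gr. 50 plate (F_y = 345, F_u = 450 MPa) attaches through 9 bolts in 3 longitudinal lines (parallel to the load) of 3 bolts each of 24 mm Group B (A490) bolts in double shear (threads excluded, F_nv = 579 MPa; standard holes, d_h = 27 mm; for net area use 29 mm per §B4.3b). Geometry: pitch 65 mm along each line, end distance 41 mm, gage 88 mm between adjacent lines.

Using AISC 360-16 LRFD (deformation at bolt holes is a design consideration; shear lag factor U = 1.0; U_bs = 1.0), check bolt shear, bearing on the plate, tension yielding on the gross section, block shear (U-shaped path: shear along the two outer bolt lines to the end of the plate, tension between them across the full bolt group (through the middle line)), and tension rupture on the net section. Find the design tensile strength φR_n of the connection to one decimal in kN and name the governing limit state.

1594.4 kN (block shear governs)

Bolt shear: A_b = π(24)²/4 = 452.39 mm². φR_n = 0.75 × 579 × 452.39 × 9 × 2 = 3536.1 kN.
Bearing (20 mm plate, F_u = 450 MPa): end bolts L_c = 41 − 27/2 = 27.5, R_n = min(1.2×27.5×20×450, 2.4×24×20×450) = 297 kN/bolt; interior L_c = 65 − 27 = 38, R_n = 410.4 kN/bolt. φR_n = 0.75 × (3×297 + 6×410.4) = 2515.1 kN.
Tension yield (gross): A_g = 339×20 = 6780 mm². φR_n = 0.90 × 345 × 6780 = 2105.2 kN.
Block shear: shear path 2×[41+2×65] = 2×171 mm, A_gv = 6840, A_nv = 2×(171 − 2.5×29)×20 = 3940 mm²; tension across gage: (176 − 2×29)×20 = 2360 mm². R_n = min(0.6×450×3940, 0.6×345×6840) + 1.0×450×2360 = min(1063.8, 1415.9) + 1062 = 2125.8 kN. φR_n = 0.75 × 2125.8 = 1594.4 kN.
Tension rupture (net): A_n = (339 − 3×29)×20 = 5040 mm² (U = 1.0, A_e = A_n). φR_n = 0.75 × 450 × 5040 = 1701.0 kN.
Governing: min(3536.1, 2515.1, 2105.2, 1594.4, 1701.0) = 1594.4 kN → block shear.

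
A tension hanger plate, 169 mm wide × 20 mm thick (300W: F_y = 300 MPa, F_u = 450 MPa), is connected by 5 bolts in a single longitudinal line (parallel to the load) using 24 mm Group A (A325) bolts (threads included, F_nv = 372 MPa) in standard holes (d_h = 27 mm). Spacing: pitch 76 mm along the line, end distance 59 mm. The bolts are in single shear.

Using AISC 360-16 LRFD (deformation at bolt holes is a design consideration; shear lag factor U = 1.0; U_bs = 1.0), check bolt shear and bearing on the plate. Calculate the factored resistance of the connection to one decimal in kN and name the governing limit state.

Bolt shear: A_b = π(24)²/4 = 452.39 mm². φR_n = 0.75 × 372 × 452.39 × 5 × 1 = 631.1 kN.
Bearing (20 mm plate, F_u = 450 MPa): end bolts L_c = 59 − 27/2 = 45.5, R_n = min(1.2×45.5×20×450, 2.4×24×20×450) = 491.4 kN/bolt; interior L_c = 76 − 27 = 49, R_n = 518.4 kN/bolt. φR_n = 0.75 × (1×491.4 + 4×518.4) = 1923.8 kN.
Governing: min(631.1, 1923.8) = 631.1 kN → bolt shear.

631.1 kN (bolt shear governs)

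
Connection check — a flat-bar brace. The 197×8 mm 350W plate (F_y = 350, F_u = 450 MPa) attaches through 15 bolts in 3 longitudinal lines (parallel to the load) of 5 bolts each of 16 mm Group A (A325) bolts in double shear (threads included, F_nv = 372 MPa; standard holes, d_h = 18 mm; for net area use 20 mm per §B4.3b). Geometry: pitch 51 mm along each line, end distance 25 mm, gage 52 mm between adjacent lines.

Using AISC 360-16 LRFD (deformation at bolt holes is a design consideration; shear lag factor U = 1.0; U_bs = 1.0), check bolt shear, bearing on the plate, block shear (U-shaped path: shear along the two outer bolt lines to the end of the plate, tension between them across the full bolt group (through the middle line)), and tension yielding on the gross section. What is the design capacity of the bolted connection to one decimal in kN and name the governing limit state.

Bolt shear: A_b = π(16)²/4 = 201.06 mm². φR_n = 0.75 × 372 × 201.06 × 15 × 2 = 1682.9 kN.
Bearing (8 mm plate, F_u = 450 MPa): end bolts L_c = 25 − 18/2 = 16, R_n = min(1.2×16×8×450, 2.4×16×8×450) = 69.12 kN/bolt; interior L_c = 51 − 18 = 33, R_n = 138.24 kN/bolt. φR_n = 0.75 × (3×69.12 + 12×138.24) = 1399.7 kN.
Block shear: shear path 2×[25+4×51] = 2×229 mm, A_gv = 3664, A_nv = 2×(229 − 4.5×20)×8 = 2224 mm²; tension across gage: (104 − 2×20)×8 = 512 mm². R_n = min(0.6×450×2224, 0.6×350×3664) + 1.0×450×512 = min(600.48, 769.44) + 230.4 = 830.88 kN. φR_n = 0.75 × 830.88 = 623.2 kN.
Tension yield (gross): A_g = 197×8 = 1576 mm². φR_n = 0.90 × 350 × 1576 = 496.4 kN.
Governing: min(1682.9, 1399.7, 623.2, 496.4) = 496.4 kN → gross-section yield.

496.4 kN (gross-section yield governs)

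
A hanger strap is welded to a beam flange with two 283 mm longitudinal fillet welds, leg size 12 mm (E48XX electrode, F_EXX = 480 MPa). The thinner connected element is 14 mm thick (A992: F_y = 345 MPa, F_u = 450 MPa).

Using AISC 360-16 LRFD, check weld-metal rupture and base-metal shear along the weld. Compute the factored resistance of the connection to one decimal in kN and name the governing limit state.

1037.2 kN (weld metal governs)

Weld metal: throat = 0.707×12 = 8.484 mm, L = 2×283 = 566 mm. φR_n = 0.75 × 0.6 × 480 × 8.484 × 566 = 1037.2 kN.
Base metal shear (14 mm plate): yield φR_n = 1.0×0.6×345×14×566 = 1640.3 kN; rupture φR_n = 0.75×0.6×450×14×566 = 1604.6 kN; take 1604.6 kN (rupture).
Governing: min(1037.2, 1604.6) = 1037.2 kN → weld metal.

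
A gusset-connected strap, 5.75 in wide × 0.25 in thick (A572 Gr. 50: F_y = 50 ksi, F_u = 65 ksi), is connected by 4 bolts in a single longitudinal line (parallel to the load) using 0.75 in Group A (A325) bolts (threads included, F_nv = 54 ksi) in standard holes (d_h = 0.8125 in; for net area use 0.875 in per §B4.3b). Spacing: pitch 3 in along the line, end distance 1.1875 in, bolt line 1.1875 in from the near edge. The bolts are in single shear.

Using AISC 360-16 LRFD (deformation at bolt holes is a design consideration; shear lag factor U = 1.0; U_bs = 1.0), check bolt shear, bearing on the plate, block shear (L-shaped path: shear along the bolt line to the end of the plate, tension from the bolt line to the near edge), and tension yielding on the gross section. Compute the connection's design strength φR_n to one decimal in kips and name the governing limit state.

61.2 kips (block shear governs)

Bolt shear: A_b = π(0.75)²/4 = 0.44179 in². φR_n = 0.75 × 54 × 0.44179 × 4 × 1 = 71.6 kips.
Bearing (0.25 in plate, F_u = 65 ksi): end bolts L_c = 1.1875 − 0.8125/2 = 0.78125, R_n = min(1.2×0.78125×0.25×65, 2.4×0.75×0.25×65) = 15.234 kips/bolt; interior L_c = 3 − 0.8125 = 2.1875, R_n = 29.25 kips/bolt. φR_n = 0.75 × (1×15.234 + 3×29.25) = 77.2 kips.
Block shear: shear path 1×[1.1875+3×3] = 1×10.1875 in, A_gv = 2.5469, A_nv = 1×(10.1875 − 3.5×0.875)×0.25 = 1.7813 in²; tension to near edge: (1.1875 − 0.5×0.875)×0.25 = 0.1875 in². R_n = min(0.6×65×1.7813, 0.6×50×2.5469) + 1.0×65×0.1875 = min(69.471, 76.407) + 12.188 = 81.659 kips. φR_n = 0.75 × 81.659 = 61.2 kips.
Tension yield (gross): A_g = 5.75×0.25 = 1.4375 in². φR_n = 0.90 × 50 × 1.4375 = 64.7 kips.
Governing: min(71.6, 77.2, 61.2, 64.7) = 61.2 kips → block shear.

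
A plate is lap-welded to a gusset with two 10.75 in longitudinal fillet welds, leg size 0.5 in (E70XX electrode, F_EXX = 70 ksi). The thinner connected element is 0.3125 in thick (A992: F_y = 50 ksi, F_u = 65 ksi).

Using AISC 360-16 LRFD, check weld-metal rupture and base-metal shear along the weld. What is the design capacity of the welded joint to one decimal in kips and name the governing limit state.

196.5 kips (base-metal shear governs)

Weld metal: throat = 0.707×0.5 = 0.3535 in, L = 2×10.75 = 21.5 in. φR_n = 0.75 × 0.6 × 70 × 0.3535 × 21.5 = 239.4 kips.
Base metal shear (0.3125 in plate): yield φR_n = 1.0×0.6×50×0.3125×21.5 = 201.6 kips; rupture φR_n = 0.75×0.6×65×0.3125×21.5 = 196.5 kips; take 196.5 kips (rupture).
Governing: min(239.4, 196.5) = 196.5 kips → base-metal shear.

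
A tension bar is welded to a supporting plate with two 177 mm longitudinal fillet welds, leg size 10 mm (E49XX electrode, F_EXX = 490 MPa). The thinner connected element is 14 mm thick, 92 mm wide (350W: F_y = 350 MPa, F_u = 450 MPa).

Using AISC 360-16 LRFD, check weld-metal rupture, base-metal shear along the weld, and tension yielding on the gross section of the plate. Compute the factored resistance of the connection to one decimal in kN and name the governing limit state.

Weld metal: throat = 0.707×10 = 7.07 mm, L = 2×177 = 354 mm. φR_n = 0.75 × 0.6 × 490 × 7.07 × 354 = 551.9 kN.
Base metal shear (14 mm plate): yield φR_n = 1.0×0.6×350×14×354 = 1040.8 kN; rupture φR_n = 0.75×0.6×450×14×354 = 1003.6 kN; take 1003.6 kN (rupture).
Tension yield (gross): A_g = 92×14 = 1288 mm². φR_n = 0.90 × 350 × 1288 = 405.7 kN.
Governing: min(551.9, 1003.6, 405.7) = 405.7 kN → gross-section yield.

405.7 kN (gross-section yield governs)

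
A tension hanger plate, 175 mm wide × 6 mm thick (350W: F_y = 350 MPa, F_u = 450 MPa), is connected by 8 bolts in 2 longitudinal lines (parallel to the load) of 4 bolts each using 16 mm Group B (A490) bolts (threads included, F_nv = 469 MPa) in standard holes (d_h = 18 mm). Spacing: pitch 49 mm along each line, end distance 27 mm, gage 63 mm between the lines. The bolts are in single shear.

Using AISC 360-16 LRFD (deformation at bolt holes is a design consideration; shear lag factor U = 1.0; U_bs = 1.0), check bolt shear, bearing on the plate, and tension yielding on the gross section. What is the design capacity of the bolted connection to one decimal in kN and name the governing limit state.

330.8 kN (gross-section yield governs)

Bolt shear: A_b = π(16)²/4 = 201.06 mm². φR_n = 0.75 × 469 × 201.06 × 8 × 1 = 565.8 kN.
Bearing (6 mm plate, F_u = 450 MPa): end bolts L_c = 27 − 18/2 = 18, R_n = min(1.2×18×6×450, 2.4×16×6×450) = 58.32 kN/bolt; interior L_c = 49 − 18 = 31, R_n = 100.44 kN/bolt. φR_n = 0.75 × (2×58.32 + 6×100.44) = 539.5 kN.
Tension yield (gross): A_g = 175×6 = 1050 mm². φR_n = 0.90 × 350 × 1050 = 330.8 kN.
Governing: min(565.8, 539.5, 330.8) = 330.8 kN → gross-section yield.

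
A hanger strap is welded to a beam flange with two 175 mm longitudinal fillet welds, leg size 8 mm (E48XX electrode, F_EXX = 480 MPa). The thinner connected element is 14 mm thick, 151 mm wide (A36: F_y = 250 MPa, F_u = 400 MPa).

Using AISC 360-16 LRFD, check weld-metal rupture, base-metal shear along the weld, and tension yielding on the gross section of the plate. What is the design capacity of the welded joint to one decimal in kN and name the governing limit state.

427.6 kN (weld metal governs)

Weld metal: throat = 0.707×8 = 5.656 mm, L = 2×175 = 350 mm. φR_n = 0.75 × 0.6 × 480 × 5.656 × 350 = 427.6 kN.
Base metal shear (14 mm plate): yield φR_n = 1.0×0.6×250×14×350 = 735.0 kN; rupture φR_n = 0.75×0.6×400×14×350 = 882.0 kN; take 735.0 kN (yield).
Tension yield (gross): A_g = 151×14 = 2114 mm². φR_n = 0.90 × 250 × 2114 = 475.7 kN.
Governing: min(427.6, 735.0, 475.7) = 427.6 kN → weld metal.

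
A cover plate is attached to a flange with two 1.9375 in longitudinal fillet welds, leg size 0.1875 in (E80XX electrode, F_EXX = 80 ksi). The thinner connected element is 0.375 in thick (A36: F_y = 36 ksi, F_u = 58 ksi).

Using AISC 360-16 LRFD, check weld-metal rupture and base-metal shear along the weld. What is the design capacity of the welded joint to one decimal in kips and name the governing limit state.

18.5 kips (weld metal governs)

Weld metal: throat = 0.707×0.1875 = 0.13256 in, L = 2×1.9375 = 3.875 in. φR_n = 0.75 × 0.6 × 80 × 0.13256 × 3.875 = 18.5 kips.
Base metal shear (0.375 in plate): yield φR_n = 1.0×0.6×36×0.375×3.875 = 31.4 kips; rupture φR_n = 0.75×0.6×58×0.375×3.875 = 37.9 kips; take 31.4 kips (yield).
Governing: min(18.5, 31.4) = 18.5 kips → weld metal.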